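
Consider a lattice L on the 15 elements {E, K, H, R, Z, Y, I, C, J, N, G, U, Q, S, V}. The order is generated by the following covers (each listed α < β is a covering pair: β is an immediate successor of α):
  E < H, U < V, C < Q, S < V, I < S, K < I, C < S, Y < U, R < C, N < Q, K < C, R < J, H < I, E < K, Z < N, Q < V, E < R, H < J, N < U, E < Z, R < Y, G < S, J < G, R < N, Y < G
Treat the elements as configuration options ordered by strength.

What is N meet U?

Common lower bounds of {N, U}: E, N, R, Z.
The greatest among these is N.

N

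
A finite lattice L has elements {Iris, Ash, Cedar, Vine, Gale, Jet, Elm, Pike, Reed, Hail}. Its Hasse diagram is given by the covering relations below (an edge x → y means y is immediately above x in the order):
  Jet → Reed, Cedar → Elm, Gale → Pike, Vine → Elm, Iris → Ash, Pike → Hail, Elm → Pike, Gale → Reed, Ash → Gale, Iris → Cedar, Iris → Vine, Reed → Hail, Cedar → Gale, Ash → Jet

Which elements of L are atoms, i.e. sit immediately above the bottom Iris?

The atoms are exactly the elements that cover Iris: Ash, Cedar, Vine.

Ash, Cedar, Vine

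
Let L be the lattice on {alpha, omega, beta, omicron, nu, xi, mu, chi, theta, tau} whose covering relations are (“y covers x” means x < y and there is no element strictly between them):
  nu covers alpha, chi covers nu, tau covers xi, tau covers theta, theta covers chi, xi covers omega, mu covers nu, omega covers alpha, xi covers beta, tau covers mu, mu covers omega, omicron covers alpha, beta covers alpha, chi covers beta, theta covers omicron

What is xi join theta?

Common upper bounds of {xi, theta}: tau.
The least among these is tau.

tau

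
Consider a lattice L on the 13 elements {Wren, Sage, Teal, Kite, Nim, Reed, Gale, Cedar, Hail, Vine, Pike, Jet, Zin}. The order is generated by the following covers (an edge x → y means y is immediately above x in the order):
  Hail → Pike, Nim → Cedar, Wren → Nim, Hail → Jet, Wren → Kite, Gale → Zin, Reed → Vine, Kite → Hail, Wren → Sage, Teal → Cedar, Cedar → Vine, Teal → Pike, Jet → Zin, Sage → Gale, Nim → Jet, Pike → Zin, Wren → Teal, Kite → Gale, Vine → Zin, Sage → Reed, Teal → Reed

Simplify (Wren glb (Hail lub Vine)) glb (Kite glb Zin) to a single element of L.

Wren

Hail ∨ Vine = Zin
Wren ∧ Zin = Wren
Kite ∧ Zin = Kite
Wren ∧ Kite = Wren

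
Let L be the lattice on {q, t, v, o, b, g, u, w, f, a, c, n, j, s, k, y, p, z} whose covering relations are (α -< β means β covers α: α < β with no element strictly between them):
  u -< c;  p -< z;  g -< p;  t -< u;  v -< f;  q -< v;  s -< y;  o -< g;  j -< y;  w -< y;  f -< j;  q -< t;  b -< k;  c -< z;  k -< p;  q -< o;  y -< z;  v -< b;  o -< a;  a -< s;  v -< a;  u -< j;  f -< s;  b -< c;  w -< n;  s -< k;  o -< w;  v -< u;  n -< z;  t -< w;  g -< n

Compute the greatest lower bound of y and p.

s

Common lower bounds of {y, p}: a, f, o, q, s, v.
The greatest among these is s.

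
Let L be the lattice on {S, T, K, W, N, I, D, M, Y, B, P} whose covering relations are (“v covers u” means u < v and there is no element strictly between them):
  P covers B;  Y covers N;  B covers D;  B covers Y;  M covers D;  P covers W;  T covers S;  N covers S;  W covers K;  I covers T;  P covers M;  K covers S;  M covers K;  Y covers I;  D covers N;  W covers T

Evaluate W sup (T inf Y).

T ∧ Y = T
W ∨ T = W

W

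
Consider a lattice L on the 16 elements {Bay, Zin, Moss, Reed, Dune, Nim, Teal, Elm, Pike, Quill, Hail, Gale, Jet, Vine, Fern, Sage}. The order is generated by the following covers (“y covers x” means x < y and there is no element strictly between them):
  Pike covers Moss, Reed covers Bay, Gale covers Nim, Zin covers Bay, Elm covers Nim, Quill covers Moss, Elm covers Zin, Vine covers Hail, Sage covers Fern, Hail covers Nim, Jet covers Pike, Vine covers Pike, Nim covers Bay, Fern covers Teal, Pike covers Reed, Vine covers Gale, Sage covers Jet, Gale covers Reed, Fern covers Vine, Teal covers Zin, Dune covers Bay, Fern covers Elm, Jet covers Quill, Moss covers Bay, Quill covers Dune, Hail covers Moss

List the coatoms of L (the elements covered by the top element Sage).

Fern, Jet

The coatoms are exactly the elements covered by Sage: Fern, Jet.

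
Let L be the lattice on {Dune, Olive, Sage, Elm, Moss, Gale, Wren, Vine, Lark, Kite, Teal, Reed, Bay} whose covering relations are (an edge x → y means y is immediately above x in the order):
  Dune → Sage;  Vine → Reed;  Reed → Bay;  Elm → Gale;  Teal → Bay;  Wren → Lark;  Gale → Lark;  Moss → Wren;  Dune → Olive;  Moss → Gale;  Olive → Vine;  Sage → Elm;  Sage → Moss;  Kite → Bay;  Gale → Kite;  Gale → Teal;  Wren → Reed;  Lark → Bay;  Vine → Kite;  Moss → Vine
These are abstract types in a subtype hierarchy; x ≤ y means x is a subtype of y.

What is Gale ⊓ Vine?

Moss

Common lower bounds of {Gale, Vine}: Dune, Moss, Sage.
The greatest among these is Moss.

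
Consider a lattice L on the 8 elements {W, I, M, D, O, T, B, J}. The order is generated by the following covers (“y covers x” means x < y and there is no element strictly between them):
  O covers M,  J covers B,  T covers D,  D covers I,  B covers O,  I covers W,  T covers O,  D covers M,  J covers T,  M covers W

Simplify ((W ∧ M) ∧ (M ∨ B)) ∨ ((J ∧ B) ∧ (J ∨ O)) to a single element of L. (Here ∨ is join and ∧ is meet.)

W ∧ M = W
M ∨ B = B
W ∧ B = W
J ∧ B = B
J ∨ O = J
B ∧ J = B
W ∨ B = B

B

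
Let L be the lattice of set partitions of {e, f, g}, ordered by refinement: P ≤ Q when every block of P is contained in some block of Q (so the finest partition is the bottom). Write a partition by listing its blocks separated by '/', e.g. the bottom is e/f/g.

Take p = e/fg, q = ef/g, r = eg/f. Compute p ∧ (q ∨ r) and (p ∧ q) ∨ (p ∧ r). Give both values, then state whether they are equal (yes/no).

q ∨ r = efg, so p ∧ (q ∨ r) = e/fg ∧ efg = e/fg.
p ∧ q = e/f/g and p ∧ r = e/f/g, so (p ∧ q) ∨ (p ∧ r) = e/f/g ∨ e/f/g = e/f/g.
Equal: no.

e/fg; e/f/g; no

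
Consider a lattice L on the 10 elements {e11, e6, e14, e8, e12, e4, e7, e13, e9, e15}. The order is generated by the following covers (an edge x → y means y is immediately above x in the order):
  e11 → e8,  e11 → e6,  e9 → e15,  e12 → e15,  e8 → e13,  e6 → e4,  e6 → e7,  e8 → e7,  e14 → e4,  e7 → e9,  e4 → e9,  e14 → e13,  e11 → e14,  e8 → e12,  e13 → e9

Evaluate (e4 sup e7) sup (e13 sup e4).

e9

e4 ∨ e7 = e9
e13 ∨ e4 = e9
e9 ∨ e9 = e9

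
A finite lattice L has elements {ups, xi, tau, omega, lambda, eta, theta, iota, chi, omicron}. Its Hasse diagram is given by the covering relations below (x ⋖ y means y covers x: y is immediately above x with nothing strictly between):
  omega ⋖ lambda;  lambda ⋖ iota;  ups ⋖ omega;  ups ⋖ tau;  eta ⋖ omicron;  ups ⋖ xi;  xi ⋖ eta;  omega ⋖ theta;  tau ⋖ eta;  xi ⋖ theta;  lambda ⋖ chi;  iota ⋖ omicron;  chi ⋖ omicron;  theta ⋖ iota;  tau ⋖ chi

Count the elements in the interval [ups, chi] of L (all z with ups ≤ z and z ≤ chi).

The interval [ups, chi] = {chi, lambda, omega, tau, ups}, which has 5 elements.

5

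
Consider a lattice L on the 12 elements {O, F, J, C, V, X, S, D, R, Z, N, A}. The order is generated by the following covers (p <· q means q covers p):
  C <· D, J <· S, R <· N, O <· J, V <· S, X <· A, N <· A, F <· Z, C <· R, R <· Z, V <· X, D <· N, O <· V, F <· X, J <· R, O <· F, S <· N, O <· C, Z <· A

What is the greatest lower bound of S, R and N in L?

J

Common lower bounds of {S, R, N}: J, O.
The greatest among these is J.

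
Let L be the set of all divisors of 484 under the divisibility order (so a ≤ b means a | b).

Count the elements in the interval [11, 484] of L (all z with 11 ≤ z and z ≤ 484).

The interval [11, 484] = {11, 121, 22, 242, 44, 484}, which has 6 elements.

6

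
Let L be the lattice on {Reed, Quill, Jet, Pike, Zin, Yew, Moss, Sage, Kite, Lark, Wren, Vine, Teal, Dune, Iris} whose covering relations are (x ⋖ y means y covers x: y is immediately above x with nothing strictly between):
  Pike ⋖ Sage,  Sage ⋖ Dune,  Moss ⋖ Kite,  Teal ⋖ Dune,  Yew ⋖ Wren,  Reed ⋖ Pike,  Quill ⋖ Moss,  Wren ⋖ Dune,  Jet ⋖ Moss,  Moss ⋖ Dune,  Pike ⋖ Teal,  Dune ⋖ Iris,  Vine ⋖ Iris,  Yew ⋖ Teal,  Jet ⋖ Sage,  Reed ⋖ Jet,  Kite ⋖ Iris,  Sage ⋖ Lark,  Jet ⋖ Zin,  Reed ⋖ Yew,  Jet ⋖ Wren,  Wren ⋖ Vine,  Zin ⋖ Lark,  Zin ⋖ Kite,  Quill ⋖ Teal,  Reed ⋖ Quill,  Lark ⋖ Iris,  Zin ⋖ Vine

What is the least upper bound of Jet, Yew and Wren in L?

Wren

Common upper bounds of {Jet, Yew, Wren}: Dune, Iris, Vine, Wren.
The least among these is Wren.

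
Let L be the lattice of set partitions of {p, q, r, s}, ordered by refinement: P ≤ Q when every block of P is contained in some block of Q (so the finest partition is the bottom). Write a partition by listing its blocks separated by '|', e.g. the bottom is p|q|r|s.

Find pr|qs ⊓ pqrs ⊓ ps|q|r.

The meet (common refinement) of pr|qs, pqrs, ps|q|r intersects blocks pairwise, giving p|q|r|s.

p|q|r|s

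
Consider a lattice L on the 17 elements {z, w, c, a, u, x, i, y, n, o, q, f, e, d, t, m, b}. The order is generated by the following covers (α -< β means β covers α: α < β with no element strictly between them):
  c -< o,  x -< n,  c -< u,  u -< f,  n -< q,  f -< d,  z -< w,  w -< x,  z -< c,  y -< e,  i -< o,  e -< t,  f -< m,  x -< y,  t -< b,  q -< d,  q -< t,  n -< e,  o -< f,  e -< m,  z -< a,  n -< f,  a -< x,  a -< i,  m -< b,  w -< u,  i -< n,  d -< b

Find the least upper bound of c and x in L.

Common upper bounds of {c, x}: b, d, f, m.
The least among these is f.

f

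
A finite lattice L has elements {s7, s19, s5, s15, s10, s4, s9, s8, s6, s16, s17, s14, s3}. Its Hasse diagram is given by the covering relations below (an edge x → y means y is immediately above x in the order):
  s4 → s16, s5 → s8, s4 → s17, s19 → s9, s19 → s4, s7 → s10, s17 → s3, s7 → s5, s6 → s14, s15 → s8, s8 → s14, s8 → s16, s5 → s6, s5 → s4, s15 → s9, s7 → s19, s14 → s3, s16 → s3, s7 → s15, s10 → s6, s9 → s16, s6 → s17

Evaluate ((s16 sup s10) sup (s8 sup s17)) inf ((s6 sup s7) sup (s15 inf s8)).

s16 ∨ s10 = s3
s8 ∨ s17 = s3
s3 ∨ s3 = s3
s6 ∨ s7 = s6
s15 ∧ s8 = s15
s6 ∨ s15 = s14
s3 ∧ s14 = s14

s14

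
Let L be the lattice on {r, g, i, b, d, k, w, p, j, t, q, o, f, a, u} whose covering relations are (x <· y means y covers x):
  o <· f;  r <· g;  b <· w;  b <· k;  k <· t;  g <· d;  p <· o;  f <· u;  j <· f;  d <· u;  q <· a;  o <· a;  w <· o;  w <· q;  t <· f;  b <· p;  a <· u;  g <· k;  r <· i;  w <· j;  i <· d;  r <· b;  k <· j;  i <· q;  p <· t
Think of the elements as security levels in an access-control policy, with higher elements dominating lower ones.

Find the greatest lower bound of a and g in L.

r

Common lower bounds of {a, g}: r.
The greatest among these is r.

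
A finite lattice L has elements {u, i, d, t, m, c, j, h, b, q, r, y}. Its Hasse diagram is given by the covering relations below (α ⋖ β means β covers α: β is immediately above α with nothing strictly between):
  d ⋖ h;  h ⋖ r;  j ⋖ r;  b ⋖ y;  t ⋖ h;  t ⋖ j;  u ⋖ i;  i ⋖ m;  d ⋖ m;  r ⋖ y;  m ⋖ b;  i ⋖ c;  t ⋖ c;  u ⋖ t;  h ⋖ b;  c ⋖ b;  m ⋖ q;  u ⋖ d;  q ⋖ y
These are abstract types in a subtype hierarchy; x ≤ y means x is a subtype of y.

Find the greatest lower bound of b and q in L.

Common lower bounds of {b, q}: d, i, m, u.
The greatest among these is m.

m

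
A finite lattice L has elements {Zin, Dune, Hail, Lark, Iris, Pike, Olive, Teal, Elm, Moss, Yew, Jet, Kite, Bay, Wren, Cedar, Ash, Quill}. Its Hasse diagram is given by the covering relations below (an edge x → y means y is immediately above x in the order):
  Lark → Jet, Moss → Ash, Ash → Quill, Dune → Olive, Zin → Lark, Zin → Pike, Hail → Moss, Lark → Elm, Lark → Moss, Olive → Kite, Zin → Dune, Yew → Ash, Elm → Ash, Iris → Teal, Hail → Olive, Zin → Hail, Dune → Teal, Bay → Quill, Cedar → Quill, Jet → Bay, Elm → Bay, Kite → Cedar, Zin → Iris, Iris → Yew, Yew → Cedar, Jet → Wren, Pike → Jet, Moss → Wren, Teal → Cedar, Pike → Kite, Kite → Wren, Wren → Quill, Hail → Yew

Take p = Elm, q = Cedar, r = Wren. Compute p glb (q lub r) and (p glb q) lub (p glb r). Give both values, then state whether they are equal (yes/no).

Elm; Lark; no

q lub r = Quill, so p glb (q lub r) = Elm glb Quill = Elm.
p glb q = Zin and p glb r = Lark, so (p glb q) lub (p glb r) = Zin lub Lark = Lark.
Equal: no.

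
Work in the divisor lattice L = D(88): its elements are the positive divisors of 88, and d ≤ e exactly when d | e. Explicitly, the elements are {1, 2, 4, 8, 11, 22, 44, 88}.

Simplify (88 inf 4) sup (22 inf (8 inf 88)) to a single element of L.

4

88 ∧ 4 = 4
8 ∧ 88 = 8
22 ∧ 8 = 2
4 ∨ 2 = 4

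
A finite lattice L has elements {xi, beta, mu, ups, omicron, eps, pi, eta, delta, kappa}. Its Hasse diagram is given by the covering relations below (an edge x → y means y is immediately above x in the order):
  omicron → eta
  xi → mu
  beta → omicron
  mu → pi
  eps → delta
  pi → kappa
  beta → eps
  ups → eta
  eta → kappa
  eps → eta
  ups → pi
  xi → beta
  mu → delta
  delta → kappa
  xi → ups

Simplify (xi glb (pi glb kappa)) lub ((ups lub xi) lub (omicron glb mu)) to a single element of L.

pi ∧ kappa = pi
xi ∧ pi = xi
ups ∨ xi = ups
omicron ∧ mu = xi
ups ∨ xi = ups
xi ∨ ups = ups

ups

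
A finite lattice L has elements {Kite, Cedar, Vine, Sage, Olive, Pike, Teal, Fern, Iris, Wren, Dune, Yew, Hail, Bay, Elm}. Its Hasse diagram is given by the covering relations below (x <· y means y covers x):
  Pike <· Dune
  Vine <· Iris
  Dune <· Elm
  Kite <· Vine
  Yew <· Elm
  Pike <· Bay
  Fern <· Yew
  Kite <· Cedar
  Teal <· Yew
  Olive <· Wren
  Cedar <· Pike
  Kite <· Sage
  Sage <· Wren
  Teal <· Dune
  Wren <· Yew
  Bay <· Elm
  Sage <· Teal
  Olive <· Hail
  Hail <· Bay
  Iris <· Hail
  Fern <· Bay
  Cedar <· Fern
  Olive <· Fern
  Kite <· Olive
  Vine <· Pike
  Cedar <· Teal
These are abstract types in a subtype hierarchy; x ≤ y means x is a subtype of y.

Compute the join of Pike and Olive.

Common upper bounds of {Pike, Olive}: Bay, Elm.
The least among these is Bay.

Bay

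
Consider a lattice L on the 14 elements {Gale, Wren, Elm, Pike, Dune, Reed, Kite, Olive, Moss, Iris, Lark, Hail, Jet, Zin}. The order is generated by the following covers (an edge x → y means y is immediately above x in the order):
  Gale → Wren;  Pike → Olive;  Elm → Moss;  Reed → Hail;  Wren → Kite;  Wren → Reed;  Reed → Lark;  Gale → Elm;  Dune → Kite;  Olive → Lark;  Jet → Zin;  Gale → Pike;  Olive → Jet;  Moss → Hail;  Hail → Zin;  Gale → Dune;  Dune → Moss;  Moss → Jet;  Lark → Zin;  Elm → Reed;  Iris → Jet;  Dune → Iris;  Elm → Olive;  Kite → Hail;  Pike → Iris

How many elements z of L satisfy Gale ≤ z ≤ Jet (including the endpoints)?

The interval [Gale, Jet] = {Dune, Elm, Gale, Iris, Jet, Moss, Olive, Pike}, which has 8 elements.

8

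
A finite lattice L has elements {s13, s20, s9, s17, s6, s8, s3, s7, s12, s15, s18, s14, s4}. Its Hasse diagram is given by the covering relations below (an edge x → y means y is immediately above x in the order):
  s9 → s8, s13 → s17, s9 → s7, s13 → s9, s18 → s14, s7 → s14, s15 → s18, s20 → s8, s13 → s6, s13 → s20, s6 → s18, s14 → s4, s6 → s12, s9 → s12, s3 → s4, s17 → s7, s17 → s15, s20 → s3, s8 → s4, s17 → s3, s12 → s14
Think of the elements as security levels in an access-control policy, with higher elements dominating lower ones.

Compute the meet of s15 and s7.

s17

Common lower bounds of {s15, s7}: s13, s17.
The greatest among these is s17.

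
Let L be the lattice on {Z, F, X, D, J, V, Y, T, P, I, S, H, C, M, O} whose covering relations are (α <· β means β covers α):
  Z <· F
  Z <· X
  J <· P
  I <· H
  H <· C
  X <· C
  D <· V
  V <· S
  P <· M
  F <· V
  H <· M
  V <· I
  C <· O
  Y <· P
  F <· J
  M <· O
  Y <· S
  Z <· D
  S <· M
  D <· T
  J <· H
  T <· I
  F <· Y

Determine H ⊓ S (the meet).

V

Common lower bounds of {H, S}: D, F, V, Z.
The greatest among these is V.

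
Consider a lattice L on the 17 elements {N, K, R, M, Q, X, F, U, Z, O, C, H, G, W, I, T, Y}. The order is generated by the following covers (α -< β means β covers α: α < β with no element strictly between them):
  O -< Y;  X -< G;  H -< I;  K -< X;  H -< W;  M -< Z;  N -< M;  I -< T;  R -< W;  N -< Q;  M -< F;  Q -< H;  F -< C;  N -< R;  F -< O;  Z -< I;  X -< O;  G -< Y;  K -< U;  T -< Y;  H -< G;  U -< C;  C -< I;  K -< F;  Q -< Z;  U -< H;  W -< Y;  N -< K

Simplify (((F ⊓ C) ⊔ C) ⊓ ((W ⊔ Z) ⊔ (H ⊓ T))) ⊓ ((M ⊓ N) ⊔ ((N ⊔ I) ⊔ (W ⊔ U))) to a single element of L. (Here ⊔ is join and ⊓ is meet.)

C

F ∧ C = F
F ∨ C = C
W ∨ Z = Y
H ∧ T = H
Y ∨ H = Y
C ∧ Y = C
M ∧ N = N
N ∨ I = I
W ∨ U = W
I ∨ W = Y
N ∨ Y = Y
C ∧ Y = C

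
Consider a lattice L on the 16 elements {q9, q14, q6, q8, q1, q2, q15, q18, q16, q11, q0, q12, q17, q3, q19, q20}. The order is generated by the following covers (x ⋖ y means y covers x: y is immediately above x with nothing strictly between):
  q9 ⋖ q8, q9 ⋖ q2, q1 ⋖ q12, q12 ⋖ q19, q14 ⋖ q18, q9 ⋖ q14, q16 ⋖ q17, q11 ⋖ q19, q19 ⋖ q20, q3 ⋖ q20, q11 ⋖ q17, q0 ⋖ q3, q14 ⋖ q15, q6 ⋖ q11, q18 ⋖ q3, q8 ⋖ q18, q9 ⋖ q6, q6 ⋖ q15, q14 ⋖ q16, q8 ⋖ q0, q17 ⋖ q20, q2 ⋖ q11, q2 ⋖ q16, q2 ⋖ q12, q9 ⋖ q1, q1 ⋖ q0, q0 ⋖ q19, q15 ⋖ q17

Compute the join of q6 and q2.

q11

Common upper bounds of {q6, q2}: q11, q17, q19, q20.
The least among these is q11.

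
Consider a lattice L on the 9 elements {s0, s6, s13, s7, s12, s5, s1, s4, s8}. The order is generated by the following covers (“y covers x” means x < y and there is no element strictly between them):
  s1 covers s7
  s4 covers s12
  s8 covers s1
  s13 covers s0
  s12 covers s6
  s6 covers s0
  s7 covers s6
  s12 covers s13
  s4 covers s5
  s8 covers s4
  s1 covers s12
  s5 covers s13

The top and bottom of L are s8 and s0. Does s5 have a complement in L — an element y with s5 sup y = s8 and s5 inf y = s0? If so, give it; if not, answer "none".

Need y with s5 ∨ y = s8 and s5 ∧ y = s0.
Checking each element gives: s7.

s7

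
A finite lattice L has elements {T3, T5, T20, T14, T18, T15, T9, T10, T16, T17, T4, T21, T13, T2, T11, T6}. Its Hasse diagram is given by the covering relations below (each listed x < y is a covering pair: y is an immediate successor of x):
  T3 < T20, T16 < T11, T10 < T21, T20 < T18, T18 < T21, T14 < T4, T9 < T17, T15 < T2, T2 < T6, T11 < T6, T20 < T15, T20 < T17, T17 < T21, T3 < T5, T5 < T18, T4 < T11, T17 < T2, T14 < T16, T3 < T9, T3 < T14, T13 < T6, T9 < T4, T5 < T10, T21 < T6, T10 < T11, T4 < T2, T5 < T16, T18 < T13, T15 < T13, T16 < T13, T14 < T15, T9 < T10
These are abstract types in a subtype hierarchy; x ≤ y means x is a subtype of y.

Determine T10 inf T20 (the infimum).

T3

Common lower bounds of {T10, T20}: T3.
The greatest among these is T3.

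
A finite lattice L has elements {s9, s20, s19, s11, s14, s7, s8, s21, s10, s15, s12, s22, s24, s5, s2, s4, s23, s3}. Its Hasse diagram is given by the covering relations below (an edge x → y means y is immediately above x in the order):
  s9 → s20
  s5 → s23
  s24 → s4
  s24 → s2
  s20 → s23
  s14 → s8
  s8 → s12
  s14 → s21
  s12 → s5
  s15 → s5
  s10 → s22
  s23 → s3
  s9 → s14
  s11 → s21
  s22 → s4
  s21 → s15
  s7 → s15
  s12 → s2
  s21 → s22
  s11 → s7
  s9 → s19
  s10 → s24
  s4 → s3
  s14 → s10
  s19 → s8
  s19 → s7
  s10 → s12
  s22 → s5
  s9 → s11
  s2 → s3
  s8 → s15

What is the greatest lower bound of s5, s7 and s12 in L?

Common lower bounds of {s5, s7, s12}: s19, s9.
The greatest among these is s19.

s19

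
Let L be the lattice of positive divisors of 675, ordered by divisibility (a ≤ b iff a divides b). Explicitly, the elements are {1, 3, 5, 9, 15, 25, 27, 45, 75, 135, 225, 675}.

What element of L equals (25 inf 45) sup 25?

25

25 ∧ 45 = 5
5 ∨ 25 = 25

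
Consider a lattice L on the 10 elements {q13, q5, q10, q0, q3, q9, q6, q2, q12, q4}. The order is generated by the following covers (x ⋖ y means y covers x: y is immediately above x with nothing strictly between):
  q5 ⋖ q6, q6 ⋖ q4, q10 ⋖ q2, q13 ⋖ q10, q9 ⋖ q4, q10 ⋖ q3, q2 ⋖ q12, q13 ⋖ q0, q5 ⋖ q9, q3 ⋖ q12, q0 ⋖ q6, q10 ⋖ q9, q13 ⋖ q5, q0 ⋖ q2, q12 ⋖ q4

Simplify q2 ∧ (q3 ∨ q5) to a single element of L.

q3 ∨ q5 = q4
q2 ∧ q4 = q2

q2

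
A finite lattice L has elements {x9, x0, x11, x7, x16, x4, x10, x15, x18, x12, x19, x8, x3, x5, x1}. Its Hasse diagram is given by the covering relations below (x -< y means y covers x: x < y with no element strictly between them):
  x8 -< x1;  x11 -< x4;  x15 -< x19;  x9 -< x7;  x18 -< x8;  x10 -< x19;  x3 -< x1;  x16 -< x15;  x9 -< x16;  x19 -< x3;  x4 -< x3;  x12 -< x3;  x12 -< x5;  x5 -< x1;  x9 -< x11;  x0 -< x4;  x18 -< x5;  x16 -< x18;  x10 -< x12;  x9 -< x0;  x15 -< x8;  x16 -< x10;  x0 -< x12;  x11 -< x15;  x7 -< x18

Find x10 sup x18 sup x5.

Common upper bounds of {x10, x18, x5}: x1, x5.
The least among these is x5.

x5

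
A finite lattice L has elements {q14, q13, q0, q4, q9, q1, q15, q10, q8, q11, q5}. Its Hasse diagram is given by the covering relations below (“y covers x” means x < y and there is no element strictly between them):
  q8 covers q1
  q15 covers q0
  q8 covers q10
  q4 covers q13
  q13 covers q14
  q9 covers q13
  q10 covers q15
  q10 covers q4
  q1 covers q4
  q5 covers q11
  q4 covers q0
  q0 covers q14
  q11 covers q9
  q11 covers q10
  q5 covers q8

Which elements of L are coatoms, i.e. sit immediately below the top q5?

The coatoms are exactly the elements covered by q5: q11, q8.

q11, q8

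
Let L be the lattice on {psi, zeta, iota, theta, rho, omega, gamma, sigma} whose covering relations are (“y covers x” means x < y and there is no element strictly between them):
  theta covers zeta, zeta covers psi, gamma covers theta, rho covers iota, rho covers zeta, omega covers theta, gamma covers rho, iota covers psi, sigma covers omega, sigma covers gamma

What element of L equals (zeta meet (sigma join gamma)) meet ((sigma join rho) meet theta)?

zeta

sigma ∨ gamma = sigma
zeta ∧ sigma = zeta
sigma ∨ rho = sigma
sigma ∧ theta = theta
zeta ∧ theta = zeta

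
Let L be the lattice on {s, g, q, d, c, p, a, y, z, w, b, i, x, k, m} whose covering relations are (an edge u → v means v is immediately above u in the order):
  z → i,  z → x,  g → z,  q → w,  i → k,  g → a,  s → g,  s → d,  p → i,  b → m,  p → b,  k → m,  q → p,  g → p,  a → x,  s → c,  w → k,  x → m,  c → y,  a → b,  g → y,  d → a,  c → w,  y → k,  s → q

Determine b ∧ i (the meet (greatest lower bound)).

p

Common lower bounds of {b, i}: g, p, q, s.
The greatest among these is p.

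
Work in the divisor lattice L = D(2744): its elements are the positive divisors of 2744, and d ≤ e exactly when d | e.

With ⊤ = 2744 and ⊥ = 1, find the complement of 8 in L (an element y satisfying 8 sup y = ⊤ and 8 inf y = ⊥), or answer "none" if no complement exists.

343

Need y with 8 ∨ y = 2744 and 8 ∧ y = 1.
Checking each element gives: 343.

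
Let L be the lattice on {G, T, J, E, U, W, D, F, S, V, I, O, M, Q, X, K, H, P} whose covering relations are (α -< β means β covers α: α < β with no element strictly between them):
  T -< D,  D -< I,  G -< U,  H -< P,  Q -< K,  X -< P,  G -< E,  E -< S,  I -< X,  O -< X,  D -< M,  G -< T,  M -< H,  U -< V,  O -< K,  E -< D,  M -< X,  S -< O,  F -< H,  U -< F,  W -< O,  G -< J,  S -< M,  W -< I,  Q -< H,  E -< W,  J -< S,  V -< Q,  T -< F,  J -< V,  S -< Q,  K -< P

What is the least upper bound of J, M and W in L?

Common upper bounds of {J, M, W}: P, X.
The least among these is X.

X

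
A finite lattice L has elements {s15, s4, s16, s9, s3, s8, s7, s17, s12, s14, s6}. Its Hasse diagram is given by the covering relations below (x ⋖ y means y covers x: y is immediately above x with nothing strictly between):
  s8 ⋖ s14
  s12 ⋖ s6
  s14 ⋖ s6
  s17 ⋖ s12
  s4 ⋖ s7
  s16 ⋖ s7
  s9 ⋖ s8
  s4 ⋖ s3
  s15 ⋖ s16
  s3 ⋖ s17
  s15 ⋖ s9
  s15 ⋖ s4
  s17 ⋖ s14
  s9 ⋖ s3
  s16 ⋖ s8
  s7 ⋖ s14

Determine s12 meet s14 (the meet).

s17

Common lower bounds of {s12, s14}: s15, s17, s3, s4, s9.
The greatest among these is s17.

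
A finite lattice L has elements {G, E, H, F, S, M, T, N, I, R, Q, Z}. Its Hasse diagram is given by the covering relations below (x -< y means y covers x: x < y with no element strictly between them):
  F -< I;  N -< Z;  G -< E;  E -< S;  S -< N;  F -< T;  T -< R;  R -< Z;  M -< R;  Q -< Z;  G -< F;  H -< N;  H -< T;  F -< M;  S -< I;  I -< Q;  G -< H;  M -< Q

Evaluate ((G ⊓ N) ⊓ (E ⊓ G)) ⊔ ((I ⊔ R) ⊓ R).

R

G ∧ N = G
E ∧ G = G
G ∧ G = G
I ∨ R = Z
Z ∧ R = R
G ∨ R = R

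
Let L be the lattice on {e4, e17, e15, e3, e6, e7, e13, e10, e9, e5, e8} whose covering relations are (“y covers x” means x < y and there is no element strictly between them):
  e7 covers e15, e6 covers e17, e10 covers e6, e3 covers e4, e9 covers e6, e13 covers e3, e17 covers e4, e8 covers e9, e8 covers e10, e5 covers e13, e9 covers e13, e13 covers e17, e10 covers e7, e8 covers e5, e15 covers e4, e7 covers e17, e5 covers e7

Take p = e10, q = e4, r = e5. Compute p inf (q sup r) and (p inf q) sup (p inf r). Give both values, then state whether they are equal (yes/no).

e7; e7; yes

q sup r = e5, so p inf (q sup r) = e10 inf e5 = e7.
p inf q = e4 and p inf r = e7, so (p inf q) sup (p inf r) = e4 sup e7 = e7.
Equal: yes.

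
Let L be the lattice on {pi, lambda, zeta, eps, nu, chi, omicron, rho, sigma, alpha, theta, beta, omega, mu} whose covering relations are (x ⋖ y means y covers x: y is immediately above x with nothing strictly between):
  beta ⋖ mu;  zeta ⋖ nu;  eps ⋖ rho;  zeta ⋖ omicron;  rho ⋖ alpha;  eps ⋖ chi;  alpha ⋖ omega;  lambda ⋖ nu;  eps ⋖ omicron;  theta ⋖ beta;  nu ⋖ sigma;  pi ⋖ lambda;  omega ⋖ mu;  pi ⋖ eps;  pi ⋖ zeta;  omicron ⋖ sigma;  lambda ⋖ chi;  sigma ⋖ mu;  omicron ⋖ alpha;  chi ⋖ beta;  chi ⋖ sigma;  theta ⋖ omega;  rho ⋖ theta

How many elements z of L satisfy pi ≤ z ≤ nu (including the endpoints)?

The interval [pi, nu] = {lambda, nu, pi, zeta}, which has 4 elements.

4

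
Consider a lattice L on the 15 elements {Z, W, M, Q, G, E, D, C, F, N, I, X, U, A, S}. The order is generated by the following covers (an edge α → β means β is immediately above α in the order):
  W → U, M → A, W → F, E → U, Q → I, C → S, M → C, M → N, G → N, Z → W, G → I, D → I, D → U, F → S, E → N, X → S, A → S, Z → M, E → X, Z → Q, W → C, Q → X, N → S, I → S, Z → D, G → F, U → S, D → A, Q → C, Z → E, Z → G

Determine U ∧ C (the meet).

W

Common lower bounds of {U, C}: W, Z.
The greatest among these is W.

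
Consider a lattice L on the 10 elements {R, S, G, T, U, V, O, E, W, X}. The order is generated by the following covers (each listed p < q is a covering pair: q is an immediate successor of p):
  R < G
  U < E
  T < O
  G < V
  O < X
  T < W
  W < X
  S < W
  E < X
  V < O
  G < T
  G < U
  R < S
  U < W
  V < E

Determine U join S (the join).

Common upper bounds of {U, S}: W, X.
The least among these is W.

W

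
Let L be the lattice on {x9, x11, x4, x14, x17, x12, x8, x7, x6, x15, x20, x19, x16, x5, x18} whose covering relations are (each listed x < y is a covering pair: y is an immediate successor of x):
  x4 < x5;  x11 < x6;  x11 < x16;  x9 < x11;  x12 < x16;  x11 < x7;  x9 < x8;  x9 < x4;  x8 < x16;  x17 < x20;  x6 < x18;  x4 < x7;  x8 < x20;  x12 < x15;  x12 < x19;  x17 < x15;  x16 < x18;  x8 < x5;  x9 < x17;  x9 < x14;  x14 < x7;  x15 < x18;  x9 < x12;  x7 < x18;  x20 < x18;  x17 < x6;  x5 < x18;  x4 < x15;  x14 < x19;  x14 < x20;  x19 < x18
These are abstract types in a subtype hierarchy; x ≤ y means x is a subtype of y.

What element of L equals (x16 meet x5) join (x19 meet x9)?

x8

x16 ∧ x5 = x8
x19 ∧ x9 = x9
x8 ∨ x9 = x8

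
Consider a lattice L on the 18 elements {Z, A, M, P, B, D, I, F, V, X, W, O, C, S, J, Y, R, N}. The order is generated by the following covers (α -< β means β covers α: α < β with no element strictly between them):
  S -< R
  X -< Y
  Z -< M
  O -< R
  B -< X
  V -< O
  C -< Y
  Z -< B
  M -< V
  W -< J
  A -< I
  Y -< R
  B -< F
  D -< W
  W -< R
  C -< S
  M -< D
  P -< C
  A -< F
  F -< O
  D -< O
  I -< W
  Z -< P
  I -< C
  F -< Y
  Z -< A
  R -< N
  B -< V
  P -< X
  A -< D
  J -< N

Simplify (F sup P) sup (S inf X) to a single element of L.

F ∨ P = Y
S ∧ X = P
Y ∨ P = Y

Y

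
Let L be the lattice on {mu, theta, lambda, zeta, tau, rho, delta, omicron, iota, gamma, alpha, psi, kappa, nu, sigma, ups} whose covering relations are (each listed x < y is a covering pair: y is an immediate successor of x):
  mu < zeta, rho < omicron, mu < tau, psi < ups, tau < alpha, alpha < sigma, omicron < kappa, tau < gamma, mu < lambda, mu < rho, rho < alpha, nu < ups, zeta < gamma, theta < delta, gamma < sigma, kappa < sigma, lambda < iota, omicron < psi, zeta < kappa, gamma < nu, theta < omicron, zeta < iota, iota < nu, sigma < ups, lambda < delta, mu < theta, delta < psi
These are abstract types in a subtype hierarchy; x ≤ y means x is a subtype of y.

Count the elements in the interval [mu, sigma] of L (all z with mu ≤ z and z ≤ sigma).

10

The interval [mu, sigma] = {alpha, gamma, kappa, mu, omicron, rho, sigma, tau, theta, zeta}, which has 10 elements.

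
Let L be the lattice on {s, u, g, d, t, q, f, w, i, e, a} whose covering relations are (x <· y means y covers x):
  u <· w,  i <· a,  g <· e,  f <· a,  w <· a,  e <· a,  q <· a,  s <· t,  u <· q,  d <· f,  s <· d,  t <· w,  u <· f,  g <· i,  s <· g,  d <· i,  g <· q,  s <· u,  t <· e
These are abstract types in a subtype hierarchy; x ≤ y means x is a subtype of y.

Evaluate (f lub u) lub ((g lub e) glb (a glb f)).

f ∨ u = f
g ∨ e = e
a ∧ f = f
e ∧ f = s
f ∨ s = f

f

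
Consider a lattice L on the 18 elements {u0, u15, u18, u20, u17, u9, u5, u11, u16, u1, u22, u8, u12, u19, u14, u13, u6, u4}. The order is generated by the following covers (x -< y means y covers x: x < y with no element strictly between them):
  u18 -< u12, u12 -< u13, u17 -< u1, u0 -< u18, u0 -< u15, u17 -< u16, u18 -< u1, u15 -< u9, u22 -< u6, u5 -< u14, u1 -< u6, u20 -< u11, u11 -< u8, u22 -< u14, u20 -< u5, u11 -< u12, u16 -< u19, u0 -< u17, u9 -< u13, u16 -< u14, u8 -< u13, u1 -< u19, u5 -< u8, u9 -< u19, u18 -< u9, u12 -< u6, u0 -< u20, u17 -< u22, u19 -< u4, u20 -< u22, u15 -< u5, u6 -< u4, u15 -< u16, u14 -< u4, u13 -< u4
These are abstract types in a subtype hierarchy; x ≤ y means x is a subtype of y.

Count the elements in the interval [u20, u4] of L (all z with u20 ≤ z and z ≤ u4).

10

The interval [u20, u4] = {u11, u12, u13, u14, u20, u22, u4, u5, u6, u8}, which has 10 elements.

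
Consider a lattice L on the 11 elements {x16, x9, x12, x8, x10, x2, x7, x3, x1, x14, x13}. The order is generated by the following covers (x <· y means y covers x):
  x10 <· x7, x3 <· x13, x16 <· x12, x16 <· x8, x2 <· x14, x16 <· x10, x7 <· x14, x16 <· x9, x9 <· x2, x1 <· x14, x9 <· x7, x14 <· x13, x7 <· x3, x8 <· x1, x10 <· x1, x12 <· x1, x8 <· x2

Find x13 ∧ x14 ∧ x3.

Common lower bounds of {x13, x14, x3}: x10, x16, x7, x9.
The greatest among these is x7.

x7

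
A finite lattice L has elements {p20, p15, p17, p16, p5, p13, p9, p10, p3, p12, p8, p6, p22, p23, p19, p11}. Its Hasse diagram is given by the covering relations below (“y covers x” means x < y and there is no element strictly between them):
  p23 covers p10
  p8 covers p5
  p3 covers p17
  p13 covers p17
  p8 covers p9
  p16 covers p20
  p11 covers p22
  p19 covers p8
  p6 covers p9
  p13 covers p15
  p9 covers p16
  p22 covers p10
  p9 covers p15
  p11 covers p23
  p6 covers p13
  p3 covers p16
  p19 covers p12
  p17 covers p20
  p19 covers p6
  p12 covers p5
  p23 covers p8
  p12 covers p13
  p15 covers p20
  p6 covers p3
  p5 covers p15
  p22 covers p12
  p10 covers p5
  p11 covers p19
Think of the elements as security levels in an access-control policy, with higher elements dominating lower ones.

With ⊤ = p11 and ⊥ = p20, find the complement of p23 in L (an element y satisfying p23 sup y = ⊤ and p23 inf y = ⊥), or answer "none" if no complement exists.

p17

Need y with p23 ∨ y = p11 and p23 ∧ y = p20.
Checking each element gives: p17.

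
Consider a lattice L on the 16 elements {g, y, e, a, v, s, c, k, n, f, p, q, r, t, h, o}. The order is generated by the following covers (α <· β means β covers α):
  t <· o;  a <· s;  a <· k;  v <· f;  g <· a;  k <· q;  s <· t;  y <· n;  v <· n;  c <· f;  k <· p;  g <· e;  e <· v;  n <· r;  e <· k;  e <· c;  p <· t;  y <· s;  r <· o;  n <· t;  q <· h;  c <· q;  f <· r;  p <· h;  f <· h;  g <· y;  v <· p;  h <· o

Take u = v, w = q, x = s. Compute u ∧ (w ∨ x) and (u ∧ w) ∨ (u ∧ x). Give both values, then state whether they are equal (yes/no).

v; e; no

w ∨ x = o, so u ∧ (w ∨ x) = v ∧ o = v.
u ∧ w = e and u ∧ x = g, so (u ∧ w) ∨ (u ∧ x) = e ∨ g = e.
Equal: no.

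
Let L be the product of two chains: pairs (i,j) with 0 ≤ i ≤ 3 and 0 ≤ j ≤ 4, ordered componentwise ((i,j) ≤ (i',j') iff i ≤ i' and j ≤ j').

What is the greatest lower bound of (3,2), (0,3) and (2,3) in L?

Common lower bounds of {(3,2), (0,3), (2,3)}: (0,0), (0,1), (0,2).
The greatest among these is (0,2).

(0,2)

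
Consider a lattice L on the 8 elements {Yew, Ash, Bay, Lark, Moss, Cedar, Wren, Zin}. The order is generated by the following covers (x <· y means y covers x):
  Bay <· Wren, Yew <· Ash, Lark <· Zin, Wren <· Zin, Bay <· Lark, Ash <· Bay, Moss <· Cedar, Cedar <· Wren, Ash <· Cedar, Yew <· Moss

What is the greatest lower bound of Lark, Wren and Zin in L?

Bay

Common lower bounds of {Lark, Wren, Zin}: Ash, Bay, Yew.
The greatest among these is Bay.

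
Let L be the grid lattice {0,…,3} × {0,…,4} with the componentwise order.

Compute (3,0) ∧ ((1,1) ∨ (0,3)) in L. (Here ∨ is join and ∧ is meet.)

(1,0)

(1,1) ∨ (0,3) = (1,3)
(3,0) ∧ (1,3) = (1,0)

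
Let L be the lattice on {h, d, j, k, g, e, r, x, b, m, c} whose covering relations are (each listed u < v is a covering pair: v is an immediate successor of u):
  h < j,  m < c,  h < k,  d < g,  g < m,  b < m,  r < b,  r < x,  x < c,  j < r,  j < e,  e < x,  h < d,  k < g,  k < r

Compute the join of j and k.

Common upper bounds of {j, k}: b, c, m, r, x.
The least among these is r.

r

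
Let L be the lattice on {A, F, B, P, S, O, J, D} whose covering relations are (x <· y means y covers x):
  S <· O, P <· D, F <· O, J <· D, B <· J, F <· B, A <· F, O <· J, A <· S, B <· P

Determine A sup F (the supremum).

Common upper bounds of {A, F}: B, D, F, J, O, P.
The least among these is F.

F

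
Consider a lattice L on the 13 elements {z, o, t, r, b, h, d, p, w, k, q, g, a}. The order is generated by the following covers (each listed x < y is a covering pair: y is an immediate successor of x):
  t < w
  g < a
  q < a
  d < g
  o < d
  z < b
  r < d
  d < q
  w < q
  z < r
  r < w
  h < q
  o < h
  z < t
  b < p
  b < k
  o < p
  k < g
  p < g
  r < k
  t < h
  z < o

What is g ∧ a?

Common lower bounds of {g, a}: b, d, g, k, o, p, r, z.
The greatest among these is g.

g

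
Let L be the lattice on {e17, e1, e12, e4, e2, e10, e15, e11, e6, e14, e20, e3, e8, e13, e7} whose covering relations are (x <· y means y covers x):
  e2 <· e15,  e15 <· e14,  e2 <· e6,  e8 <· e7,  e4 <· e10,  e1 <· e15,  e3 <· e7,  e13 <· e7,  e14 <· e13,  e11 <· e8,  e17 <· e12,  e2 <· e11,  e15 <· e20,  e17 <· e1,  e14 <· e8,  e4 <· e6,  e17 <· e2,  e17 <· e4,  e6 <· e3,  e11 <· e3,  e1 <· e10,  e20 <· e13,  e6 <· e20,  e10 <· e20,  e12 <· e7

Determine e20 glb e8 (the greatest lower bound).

e15

Common lower bounds of {e20, e8}: e1, e15, e17, e2.
The greatest among these is e15.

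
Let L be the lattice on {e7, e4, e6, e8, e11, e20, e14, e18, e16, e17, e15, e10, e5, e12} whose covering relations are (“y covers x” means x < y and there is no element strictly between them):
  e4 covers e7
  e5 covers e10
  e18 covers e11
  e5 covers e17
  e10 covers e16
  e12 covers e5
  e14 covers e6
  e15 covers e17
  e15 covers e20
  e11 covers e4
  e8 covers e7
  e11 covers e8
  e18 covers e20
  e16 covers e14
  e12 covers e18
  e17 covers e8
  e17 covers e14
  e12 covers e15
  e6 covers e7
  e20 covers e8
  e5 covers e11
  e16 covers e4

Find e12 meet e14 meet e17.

e14

Common lower bounds of {e12, e14, e17}: e14, e6, e7.
The greatest among these is e14.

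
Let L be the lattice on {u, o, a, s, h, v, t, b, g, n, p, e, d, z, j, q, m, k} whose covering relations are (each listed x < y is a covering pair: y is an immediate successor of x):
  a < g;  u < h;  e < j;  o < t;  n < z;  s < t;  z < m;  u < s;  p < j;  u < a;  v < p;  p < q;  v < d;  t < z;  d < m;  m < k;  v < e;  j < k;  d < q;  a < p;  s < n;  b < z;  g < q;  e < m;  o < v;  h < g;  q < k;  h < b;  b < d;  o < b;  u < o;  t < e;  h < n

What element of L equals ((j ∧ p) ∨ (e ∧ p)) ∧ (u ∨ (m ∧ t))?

j ∧ p = p
e ∧ p = v
p ∨ v = p
m ∧ t = t
u ∨ t = t
p ∧ t = o

o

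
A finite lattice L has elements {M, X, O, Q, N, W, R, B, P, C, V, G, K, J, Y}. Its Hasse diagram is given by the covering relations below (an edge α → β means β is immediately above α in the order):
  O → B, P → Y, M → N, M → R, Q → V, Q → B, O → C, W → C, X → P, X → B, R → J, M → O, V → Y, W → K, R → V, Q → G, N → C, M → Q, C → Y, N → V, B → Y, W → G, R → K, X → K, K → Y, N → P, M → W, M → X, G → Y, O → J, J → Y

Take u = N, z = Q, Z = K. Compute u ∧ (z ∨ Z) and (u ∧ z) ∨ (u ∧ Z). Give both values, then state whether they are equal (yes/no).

z ∨ Z = Y, so u ∧ (z ∨ Z) = N ∧ Y = N.
u ∧ z = M and u ∧ Z = M, so (u ∧ z) ∨ (u ∧ Z) = M ∨ M = M.
Equal: no.

N; M; no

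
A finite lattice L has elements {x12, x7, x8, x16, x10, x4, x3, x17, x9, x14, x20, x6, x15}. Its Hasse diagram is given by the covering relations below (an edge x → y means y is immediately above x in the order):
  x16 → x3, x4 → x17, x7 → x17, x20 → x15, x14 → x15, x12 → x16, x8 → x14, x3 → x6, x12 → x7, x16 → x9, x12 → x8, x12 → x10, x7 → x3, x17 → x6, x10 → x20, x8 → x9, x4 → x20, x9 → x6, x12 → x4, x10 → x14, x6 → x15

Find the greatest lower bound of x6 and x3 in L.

x3

Common lower bounds of {x6, x3}: x12, x16, x3, x7.
The greatest among these is x3.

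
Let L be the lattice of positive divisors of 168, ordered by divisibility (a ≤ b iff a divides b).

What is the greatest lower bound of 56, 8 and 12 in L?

In the divisibility order, the meet is the greatest common divisor: gcd(56, 8, 12) = 4.

4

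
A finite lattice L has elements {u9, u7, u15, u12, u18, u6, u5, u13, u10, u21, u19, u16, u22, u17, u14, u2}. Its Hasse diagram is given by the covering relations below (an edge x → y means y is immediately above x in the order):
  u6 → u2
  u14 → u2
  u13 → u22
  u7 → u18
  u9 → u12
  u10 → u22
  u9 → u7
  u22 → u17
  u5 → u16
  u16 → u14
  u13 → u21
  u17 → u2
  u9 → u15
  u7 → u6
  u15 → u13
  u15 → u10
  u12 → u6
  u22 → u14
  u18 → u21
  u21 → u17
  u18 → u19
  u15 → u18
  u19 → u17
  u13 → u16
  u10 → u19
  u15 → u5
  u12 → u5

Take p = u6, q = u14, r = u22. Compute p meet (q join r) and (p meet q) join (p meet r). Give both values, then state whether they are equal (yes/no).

q join r = u14, so p meet (q join r) = u6 meet u14 = u12.
p meet q = u12 and p meet r = u9, so (p meet q) join (p meet r) = u12 join u9 = u12.
Equal: yes.

u12; u12; yes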